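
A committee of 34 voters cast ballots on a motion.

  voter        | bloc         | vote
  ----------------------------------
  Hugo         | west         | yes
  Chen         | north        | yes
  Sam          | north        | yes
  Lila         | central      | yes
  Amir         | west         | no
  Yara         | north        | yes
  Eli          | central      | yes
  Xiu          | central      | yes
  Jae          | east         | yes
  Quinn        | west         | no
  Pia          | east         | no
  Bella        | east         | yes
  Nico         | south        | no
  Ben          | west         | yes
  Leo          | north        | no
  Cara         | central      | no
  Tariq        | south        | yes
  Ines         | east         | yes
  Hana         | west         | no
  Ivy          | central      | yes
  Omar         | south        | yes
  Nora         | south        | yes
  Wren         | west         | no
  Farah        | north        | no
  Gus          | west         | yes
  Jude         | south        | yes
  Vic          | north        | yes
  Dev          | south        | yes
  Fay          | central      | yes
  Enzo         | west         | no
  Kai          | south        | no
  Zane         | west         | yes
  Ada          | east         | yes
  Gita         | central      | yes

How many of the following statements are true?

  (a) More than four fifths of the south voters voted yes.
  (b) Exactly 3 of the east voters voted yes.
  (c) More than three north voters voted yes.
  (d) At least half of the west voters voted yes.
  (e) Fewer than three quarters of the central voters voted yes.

1

(a) south: |A| = 7, |A ∩ B| = 5; needs |A ∩ B| / |A| > 4/5 — false.
(b) east: |A| = 5, |A ∩ B| = 4; needs |A ∩ B| = 3 — false.
(c) north: |A| = 6, |A ∩ B| = 4; needs |A ∩ B| > 3 — true.
(d) west: |A| = 9, |A ∩ B| = 4; needs |A ∩ B| ≥ |A ∖ B| — false.
(e) central: |A| = 7, |A ∩ B| = 6; needs |A ∩ B| / |A| < 3/4 — false.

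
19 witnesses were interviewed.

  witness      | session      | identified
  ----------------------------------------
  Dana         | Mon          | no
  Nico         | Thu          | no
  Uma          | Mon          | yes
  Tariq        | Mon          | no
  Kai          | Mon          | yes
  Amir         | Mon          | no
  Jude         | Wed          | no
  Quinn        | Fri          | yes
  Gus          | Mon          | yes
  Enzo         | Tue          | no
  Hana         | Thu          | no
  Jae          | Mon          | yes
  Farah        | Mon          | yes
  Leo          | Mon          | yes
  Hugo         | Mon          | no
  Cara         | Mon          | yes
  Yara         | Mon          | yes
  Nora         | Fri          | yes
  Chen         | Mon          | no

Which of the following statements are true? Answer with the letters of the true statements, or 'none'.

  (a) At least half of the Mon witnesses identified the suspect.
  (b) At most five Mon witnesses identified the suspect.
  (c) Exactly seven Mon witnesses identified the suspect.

|A| = 13, |A ∩ B| = 8, |A ∖ B| = 5.
(a) |A ∩ B| ≥ |A ∖ B|: holds.
(b) |A ∩ B| ≤ 5: fails.
(c) |A ∩ B| = 7: fails.

(a)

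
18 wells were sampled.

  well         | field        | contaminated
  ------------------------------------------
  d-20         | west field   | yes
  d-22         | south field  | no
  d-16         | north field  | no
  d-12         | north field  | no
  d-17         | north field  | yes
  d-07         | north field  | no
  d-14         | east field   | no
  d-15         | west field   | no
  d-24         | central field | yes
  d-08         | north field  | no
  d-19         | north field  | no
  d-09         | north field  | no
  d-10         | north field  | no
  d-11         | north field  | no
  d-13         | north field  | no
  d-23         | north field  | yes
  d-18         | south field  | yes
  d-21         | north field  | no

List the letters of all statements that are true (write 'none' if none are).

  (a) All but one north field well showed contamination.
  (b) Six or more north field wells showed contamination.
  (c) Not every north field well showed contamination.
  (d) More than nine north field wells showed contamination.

(c)

|A| = 12, |A ∩ B| = 2, |A ∖ B| = 10.
(a) |A ∖ B| = 1: fails.
(b) |A ∩ B| ≥ 6: fails.
(c) A ⊄ B (|A ∖ B| ≥ 1): holds.
(d) |A ∩ B| > 9: fails.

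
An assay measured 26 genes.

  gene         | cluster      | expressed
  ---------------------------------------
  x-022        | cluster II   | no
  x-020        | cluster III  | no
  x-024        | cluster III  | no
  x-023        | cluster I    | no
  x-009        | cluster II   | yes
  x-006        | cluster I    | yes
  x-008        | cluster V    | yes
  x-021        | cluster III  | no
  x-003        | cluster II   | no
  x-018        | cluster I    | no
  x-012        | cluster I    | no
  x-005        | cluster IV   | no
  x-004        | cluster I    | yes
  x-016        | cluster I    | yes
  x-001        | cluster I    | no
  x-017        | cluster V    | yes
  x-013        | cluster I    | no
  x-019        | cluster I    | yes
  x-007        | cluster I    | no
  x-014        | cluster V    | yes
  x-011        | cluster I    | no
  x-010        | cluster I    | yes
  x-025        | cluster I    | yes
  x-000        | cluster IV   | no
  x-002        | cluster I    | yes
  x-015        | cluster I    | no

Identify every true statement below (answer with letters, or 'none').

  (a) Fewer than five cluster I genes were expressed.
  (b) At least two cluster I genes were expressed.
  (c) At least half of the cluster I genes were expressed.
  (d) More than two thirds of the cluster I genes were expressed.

|A| = 15, |A ∩ B| = 7, |A ∖ B| = 8.
(a) |A ∩ B| < 5: fails.
(b) |A ∩ B| ≥ 2: holds.
(c) |A ∩ B| ≥ |A ∖ B|: fails.
(d) |A ∩ B| / |A| > 2/3: fails.

(b)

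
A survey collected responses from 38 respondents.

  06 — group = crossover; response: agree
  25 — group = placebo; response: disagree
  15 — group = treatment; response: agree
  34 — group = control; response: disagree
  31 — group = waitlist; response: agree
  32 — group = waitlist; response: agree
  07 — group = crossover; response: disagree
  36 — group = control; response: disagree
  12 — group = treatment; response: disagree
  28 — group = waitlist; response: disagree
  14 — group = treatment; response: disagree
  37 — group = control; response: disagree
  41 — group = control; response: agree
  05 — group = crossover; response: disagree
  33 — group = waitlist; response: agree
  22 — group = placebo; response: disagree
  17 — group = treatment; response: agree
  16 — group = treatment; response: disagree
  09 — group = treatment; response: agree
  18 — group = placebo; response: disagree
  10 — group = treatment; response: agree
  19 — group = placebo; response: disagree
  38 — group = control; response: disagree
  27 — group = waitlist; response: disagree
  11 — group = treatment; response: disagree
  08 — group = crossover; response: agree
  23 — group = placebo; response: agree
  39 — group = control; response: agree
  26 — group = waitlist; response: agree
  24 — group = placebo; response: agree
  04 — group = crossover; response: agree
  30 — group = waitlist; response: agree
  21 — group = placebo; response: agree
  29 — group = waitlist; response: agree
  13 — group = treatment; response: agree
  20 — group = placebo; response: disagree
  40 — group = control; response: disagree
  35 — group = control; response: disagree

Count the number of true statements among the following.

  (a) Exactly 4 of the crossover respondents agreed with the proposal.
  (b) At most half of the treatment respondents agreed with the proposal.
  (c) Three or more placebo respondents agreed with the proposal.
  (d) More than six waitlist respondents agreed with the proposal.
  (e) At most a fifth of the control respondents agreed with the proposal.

1

(a) crossover: |A| = 5, |A ∩ B| = 3; needs |A ∩ B| = 4 — false.
(b) treatment: |A| = 9, |A ∩ B| = 5; needs |A ∩ B| ≤ |A ∖ B| — false.
(c) placebo: |A| = 8, |A ∩ B| = 3; needs |A ∩ B| ≥ 3 — true.
(d) waitlist: |A| = 8, |A ∩ B| = 6; needs |A ∩ B| > 6 — false.
(e) control: |A| = 8, |A ∩ B| = 2; needs |A ∩ B| / |A| ≤ 1/5 — false.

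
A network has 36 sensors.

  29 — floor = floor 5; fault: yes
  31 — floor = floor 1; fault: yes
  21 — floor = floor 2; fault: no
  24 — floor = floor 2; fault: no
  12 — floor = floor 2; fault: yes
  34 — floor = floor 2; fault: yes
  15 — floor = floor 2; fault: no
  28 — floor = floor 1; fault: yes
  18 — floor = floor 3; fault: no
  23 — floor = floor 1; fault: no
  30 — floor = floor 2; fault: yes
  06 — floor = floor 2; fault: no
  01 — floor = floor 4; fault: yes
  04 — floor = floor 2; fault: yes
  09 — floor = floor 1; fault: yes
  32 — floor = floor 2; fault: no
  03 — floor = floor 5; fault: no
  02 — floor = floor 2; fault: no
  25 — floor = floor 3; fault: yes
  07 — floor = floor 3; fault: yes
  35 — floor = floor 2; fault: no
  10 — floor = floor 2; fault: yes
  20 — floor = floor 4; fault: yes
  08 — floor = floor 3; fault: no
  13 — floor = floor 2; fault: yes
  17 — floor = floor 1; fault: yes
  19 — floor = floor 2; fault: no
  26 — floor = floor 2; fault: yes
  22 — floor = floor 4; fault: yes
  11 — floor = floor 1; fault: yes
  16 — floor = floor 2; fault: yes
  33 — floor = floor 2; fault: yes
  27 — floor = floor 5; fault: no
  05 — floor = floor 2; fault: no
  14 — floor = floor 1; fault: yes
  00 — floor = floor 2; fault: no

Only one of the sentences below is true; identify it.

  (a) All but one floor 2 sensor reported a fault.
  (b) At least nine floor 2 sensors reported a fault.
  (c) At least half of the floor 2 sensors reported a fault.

(b)

|A| = 19, |A ∩ B| = 9, |A ∖ B| = 10.
(a) requires |A ∖ B| = 1: false.
(b) requires |A ∩ B| ≥ 9: true.
(c) requires |A ∩ B| ≥ |A ∖ B|: false.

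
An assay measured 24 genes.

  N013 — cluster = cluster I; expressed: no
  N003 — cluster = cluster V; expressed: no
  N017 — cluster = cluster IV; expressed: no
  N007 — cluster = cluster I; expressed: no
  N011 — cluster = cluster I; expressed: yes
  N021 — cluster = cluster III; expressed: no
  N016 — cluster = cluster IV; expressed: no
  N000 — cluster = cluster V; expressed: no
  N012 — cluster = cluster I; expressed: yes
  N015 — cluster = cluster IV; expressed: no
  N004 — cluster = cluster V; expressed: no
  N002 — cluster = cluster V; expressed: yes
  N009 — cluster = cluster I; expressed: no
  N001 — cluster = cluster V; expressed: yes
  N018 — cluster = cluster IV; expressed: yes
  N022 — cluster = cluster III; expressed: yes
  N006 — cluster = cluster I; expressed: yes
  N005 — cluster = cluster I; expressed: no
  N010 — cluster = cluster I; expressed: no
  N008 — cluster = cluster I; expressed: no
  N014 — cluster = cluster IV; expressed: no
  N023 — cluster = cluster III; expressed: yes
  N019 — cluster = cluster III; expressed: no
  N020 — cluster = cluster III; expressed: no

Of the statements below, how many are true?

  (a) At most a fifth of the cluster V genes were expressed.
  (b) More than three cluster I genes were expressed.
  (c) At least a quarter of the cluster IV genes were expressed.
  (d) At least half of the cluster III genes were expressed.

0

(a) cluster V: |A| = 5, |A ∩ B| = 2; needs |A ∩ B| / |A| ≤ 1/5 — false.
(b) cluster I: |A| = 9, |A ∩ B| = 3; needs |A ∩ B| > 3 — false.
(c) cluster IV: |A| = 5, |A ∩ B| = 1; needs |A ∩ B| / |A| ≥ 1/4 — false.
(d) cluster III: |A| = 5, |A ∩ B| = 2; needs |A ∩ B| ≥ |A ∖ B| — false.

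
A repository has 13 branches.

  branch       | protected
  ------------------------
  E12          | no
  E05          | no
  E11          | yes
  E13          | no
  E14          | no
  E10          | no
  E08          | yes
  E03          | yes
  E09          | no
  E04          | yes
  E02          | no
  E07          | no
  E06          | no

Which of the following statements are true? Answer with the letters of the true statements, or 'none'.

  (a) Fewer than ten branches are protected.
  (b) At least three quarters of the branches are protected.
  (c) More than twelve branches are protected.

|A| = 13, |A ∩ B| = 4, |A ∖ B| = 9.
(a) |A ∩ B| < 10: holds.
(b) |A ∩ B| / |A| ≥ 3/4: fails.
(c) |A ∩ B| > 12: fails.

(a)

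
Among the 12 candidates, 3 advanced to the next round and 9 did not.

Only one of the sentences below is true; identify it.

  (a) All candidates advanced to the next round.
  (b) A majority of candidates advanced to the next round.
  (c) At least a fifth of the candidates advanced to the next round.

|A| = 12, |A ∩ B| = 3, |A ∖ B| = 9.
(a) requires A ⊆ B, i.e. every element of A is in B (|A ∖ B| = 0): false.
(b) requires |A ∩ B| > |A ∖ B|: false.
(c) requires |A ∩ B| / |A| ≥ 1/5: true.

(c)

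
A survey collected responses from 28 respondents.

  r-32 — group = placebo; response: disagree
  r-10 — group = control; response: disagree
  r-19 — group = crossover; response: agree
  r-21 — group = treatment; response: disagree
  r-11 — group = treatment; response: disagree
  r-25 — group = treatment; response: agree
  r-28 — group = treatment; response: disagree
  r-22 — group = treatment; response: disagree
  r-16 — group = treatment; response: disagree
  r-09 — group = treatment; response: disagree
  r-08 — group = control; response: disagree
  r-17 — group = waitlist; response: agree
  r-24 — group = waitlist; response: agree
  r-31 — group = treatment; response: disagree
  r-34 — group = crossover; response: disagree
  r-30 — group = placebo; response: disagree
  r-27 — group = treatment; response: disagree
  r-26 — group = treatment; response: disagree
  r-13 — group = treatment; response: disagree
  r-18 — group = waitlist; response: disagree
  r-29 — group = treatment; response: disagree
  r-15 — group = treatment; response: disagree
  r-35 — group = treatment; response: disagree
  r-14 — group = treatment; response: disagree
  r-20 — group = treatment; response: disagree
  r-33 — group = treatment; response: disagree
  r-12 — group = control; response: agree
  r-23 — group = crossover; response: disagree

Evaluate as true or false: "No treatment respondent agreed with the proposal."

False

Truth condition: A ∩ B = ∅ (|A ∩ B| = 0).
|A| = 17, |A ∩ B| = 1, |A ∖ B| = 16.
So the statement is false.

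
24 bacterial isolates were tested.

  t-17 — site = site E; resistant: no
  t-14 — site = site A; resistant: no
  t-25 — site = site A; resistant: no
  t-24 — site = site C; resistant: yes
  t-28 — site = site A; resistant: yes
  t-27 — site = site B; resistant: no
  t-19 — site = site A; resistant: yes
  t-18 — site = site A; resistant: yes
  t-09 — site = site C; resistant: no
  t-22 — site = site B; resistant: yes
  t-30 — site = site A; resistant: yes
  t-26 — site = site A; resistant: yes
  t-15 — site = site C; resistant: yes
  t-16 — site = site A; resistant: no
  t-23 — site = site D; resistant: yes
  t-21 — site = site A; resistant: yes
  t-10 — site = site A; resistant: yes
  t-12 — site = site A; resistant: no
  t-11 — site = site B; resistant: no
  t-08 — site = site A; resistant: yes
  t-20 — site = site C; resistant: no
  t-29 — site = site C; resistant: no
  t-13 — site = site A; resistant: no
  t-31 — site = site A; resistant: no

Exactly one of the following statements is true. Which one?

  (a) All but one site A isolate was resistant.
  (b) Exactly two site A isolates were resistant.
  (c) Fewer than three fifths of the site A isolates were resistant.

(c)

|A| = 14, |A ∩ B| = 8, |A ∖ B| = 6.
(a) requires |A ∖ B| = 1: false.
(b) requires |A ∩ B| = 2: false.
(c) requires |A ∩ B| / |A| < 3/5: true.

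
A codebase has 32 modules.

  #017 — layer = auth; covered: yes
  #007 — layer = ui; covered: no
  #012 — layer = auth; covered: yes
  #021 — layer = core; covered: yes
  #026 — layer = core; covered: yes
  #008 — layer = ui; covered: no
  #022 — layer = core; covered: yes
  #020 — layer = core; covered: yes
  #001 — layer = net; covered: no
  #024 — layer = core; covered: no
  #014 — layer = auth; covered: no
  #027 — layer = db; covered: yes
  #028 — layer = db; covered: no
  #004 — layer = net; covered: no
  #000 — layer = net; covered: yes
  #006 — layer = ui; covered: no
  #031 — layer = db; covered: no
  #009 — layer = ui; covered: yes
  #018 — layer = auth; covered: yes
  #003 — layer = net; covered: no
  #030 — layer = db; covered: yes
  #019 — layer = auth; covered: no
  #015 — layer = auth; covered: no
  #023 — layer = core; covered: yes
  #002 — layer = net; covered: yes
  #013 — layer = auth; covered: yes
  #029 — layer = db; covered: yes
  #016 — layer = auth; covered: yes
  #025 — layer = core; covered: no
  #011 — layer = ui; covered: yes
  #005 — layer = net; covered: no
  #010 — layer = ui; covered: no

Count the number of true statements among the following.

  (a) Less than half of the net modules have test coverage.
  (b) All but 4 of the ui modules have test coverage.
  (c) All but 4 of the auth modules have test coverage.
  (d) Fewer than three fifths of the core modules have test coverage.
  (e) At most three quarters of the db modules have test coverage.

3

(a) net: |A| = 6, |A ∩ B| = 2; needs |A ∩ B| < |A ∖ B| — true.
(b) ui: |A| = 6, |A ∩ B| = 2; needs |A ∖ B| = 4 — true.
(c) auth: |A| = 8, |A ∩ B| = 5; needs |A ∖ B| = 4 — false.
(d) core: |A| = 7, |A ∩ B| = 5; needs |A ∩ B| / |A| < 3/5 — false.
(e) db: |A| = 5, |A ∩ B| = 3; needs |A ∩ B| / |A| ≤ 3/4 — true.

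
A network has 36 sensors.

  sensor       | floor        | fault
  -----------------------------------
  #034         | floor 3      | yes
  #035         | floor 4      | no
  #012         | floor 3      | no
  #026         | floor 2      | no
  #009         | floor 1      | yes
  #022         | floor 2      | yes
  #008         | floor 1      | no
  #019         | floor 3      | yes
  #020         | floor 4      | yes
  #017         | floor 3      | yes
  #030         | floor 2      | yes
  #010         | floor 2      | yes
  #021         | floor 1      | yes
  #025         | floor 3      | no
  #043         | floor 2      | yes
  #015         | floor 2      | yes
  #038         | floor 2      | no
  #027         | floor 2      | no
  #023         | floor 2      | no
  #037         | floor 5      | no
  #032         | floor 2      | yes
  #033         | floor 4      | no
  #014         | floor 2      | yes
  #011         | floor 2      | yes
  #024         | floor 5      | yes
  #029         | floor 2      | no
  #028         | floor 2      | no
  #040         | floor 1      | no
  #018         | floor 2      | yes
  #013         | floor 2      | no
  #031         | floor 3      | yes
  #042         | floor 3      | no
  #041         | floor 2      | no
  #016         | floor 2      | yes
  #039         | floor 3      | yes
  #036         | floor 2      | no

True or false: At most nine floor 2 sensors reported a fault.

The determiner here denotes the relation: |A ∩ B| ≤ 9.
|A| = 19, |A ∩ B| = 10, |A ∖ B| = 9.
|A ∩ B| = 10, so the statement is false.

False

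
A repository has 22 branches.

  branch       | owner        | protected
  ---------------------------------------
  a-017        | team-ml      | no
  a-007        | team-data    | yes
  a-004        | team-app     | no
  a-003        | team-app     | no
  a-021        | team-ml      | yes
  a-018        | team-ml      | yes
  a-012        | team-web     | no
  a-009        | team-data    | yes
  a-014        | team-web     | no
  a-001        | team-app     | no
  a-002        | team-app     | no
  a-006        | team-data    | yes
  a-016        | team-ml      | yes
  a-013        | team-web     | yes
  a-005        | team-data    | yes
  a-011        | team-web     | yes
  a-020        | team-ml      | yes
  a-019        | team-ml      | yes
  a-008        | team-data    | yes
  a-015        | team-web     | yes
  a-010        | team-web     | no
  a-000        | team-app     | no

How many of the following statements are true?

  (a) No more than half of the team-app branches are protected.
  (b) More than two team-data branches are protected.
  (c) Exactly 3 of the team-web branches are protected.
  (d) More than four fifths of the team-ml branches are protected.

4

(a) team-app: |A| = 5, |A ∩ B| = 0; needs |A ∩ B| ≤ |A ∖ B| — true.
(b) team-data: |A| = 5, |A ∩ B| = 5; needs |A ∩ B| > 2 — true.
(c) team-web: |A| = 6, |A ∩ B| = 3; needs |A ∩ B| = 3 — true.
(d) team-ml: |A| = 6, |A ∩ B| = 5; needs |A ∩ B| / |A| > 4/5 — true.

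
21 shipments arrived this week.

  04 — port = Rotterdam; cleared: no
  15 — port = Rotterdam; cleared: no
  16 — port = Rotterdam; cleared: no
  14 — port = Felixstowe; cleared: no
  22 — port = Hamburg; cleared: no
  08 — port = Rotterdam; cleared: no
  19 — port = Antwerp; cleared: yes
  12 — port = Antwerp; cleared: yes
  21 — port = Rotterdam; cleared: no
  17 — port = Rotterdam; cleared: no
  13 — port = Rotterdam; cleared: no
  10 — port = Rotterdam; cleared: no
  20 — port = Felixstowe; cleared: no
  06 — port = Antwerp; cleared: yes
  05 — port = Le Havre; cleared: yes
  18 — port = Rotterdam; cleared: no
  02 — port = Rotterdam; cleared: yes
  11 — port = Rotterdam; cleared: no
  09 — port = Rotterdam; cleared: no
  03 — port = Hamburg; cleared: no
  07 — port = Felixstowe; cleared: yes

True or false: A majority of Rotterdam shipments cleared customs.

'A majority of Rotterdam shipments cleared customs' holds iff |A ∩ B| > |A ∖ B|.
A (the restrictor) = {04, 15, 16, 08, 21, 17, 13, 10, 18, 02, 11, 09}, |A| = 12.
A ∩ B = {02}, so |A ∩ B| = 1.
A ∖ B = {04, 15, 16, 08, 21, 17, 13, 10, 18, 11, 09}, so |A ∖ B| = 11.
1 < 11, so the statement is false.

False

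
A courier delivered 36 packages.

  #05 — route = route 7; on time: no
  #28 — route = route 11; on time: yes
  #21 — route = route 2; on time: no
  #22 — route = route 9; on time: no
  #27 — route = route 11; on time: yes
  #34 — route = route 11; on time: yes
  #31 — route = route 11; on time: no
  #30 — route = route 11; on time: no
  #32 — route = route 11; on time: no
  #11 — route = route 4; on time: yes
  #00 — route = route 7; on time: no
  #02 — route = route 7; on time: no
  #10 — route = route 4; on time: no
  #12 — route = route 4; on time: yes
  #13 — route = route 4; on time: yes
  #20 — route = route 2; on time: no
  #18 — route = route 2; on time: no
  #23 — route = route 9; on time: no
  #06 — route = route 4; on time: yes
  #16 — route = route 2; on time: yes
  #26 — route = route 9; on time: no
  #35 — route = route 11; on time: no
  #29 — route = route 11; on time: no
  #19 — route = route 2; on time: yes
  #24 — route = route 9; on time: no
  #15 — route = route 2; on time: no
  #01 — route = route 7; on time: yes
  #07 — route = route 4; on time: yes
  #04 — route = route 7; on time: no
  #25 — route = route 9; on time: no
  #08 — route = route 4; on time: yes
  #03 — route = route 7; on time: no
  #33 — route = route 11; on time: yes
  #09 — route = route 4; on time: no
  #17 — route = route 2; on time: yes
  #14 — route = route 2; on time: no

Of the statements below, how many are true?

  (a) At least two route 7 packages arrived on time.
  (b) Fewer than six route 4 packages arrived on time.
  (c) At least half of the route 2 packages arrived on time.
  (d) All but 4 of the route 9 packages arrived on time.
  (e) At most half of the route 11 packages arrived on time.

(a) route 7: |A| = 6, |A ∩ B| = 1; needs |A ∩ B| ≥ 2 — false.
(b) route 4: |A| = 8, |A ∩ B| = 6; needs |A ∩ B| < 6 — false.
(c) route 2: |A| = 8, |A ∩ B| = 3; needs |A ∩ B| ≥ |A ∖ B| — false.
(d) route 9: |A| = 5, |A ∩ B| = 0; needs |A ∖ B| = 4 — false.
(e) route 11: |A| = 9, |A ∩ B| = 4; needs |A ∩ B| ≤ |A ∖ B| — true.

1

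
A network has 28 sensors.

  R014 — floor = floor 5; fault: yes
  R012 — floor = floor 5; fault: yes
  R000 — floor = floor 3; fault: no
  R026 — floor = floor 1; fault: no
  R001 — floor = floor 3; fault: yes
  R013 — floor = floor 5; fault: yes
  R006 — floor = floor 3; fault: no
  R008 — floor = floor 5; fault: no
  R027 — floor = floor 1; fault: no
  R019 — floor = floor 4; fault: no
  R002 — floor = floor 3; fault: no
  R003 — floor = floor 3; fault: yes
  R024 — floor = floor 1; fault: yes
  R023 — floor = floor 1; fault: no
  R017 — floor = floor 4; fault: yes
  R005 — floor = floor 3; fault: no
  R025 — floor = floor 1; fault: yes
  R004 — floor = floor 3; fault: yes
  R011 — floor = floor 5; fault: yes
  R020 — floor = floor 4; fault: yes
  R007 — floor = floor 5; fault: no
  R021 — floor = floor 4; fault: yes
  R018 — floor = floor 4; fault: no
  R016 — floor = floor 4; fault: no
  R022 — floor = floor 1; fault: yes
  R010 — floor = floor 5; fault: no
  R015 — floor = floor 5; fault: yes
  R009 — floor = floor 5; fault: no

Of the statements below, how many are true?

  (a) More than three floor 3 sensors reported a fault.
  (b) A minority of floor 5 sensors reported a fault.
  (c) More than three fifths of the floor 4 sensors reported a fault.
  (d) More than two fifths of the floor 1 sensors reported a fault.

1

(a) floor 3: |A| = 7, |A ∩ B| = 3; needs |A ∩ B| > 3 — false.
(b) floor 5: |A| = 9, |A ∩ B| = 5; needs |A ∩ B| < |A ∖ B| — false.
(c) floor 4: |A| = 6, |A ∩ B| = 3; needs |A ∩ B| / |A| > 3/5 — false.
(d) floor 1: |A| = 6, |A ∩ B| = 3; needs |A ∩ B| / |A| > 2/5 — true.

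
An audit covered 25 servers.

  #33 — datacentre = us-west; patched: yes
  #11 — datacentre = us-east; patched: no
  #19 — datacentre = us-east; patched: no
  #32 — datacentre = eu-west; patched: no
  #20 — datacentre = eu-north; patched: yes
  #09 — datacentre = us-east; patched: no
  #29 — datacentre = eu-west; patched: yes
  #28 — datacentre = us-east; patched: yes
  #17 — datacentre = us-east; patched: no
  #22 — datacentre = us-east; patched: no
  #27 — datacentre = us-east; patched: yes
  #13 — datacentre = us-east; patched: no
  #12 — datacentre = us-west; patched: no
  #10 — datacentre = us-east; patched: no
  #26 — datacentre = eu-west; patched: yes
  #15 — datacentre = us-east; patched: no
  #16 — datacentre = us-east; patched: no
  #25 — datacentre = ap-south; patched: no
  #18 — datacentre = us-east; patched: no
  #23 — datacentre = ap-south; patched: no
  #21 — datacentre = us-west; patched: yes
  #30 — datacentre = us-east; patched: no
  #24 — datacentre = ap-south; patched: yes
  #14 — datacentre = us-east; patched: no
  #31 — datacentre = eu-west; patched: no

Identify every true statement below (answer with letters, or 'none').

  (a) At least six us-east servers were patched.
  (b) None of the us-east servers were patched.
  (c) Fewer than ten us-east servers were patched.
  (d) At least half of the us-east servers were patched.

|A| = 14, |A ∩ B| = 2, |A ∖ B| = 12.
(a) |A ∩ B| ≥ 6: fails.
(b) A ∩ B = ∅ (|A ∩ B| = 0): fails.
(c) |A ∩ B| < 10: holds.
(d) |A ∩ B| ≥ |A ∖ B|: fails.

(c)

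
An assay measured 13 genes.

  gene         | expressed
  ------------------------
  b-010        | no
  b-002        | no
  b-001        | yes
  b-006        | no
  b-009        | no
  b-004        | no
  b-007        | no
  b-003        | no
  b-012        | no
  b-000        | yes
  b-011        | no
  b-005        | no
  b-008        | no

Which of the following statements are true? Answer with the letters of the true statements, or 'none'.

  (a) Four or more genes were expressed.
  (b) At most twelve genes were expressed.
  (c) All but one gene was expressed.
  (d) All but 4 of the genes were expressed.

|A| = 13, |A ∩ B| = 2, |A ∖ B| = 11.
(a) |A ∩ B| ≥ 4: fails.
(b) |A ∩ B| ≤ 12: holds.
(c) |A ∖ B| = 1: fails.
(d) |A ∖ B| = 4: fails.

(b)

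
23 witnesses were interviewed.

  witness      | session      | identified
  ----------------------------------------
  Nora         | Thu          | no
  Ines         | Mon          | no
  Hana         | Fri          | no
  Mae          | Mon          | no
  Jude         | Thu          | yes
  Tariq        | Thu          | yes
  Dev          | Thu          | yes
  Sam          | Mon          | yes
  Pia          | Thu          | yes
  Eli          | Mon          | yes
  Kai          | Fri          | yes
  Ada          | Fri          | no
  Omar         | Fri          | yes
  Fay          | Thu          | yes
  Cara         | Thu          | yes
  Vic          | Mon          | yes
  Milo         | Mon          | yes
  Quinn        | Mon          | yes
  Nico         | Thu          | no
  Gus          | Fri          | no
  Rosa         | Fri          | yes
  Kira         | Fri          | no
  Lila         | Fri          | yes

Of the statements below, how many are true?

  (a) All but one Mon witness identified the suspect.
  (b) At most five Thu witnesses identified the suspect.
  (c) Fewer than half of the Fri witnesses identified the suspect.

(a) Mon: |A| = 7, |A ∩ B| = 5; needs |A ∖ B| = 1 — false.
(b) Thu: |A| = 8, |A ∩ B| = 6; needs |A ∩ B| ≤ 5 — false.
(c) Fri: |A| = 8, |A ∩ B| = 4; needs |A ∩ B| < |A ∖ B| — false.

0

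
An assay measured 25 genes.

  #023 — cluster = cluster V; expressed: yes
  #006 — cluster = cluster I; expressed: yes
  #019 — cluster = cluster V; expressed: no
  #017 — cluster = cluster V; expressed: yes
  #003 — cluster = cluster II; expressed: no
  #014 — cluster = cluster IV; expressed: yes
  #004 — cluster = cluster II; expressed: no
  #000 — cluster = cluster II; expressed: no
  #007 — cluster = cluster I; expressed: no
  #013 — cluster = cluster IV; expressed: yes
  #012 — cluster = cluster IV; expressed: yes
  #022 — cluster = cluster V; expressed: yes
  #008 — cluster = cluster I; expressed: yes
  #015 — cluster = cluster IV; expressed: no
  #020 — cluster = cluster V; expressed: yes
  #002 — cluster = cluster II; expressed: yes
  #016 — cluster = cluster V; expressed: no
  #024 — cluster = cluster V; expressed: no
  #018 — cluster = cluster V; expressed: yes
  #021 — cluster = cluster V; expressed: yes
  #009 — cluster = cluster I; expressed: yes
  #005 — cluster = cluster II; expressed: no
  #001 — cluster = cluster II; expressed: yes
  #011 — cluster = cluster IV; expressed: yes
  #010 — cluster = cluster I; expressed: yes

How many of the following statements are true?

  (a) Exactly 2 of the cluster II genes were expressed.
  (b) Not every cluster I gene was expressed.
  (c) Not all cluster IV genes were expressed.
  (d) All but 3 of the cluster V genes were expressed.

4

(a) cluster II: |A| = 6, |A ∩ B| = 2; needs |A ∩ B| = 2 — true.
(b) cluster I: |A| = 5, |A ∩ B| = 4; needs A ⊄ B (|A ∖ B| ≥ 1) — true.
(c) cluster IV: |A| = 5, |A ∩ B| = 4; needs A ⊄ B (|A ∖ B| ≥ 1) — true.
(d) cluster V: |A| = 9, |A ∩ B| = 6; needs |A ∖ B| = 3 — true.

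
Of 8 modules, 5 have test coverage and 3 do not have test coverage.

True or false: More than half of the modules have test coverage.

'More than half of the modules have test coverage' holds iff |A ∩ B| > |A ∖ B|.
|A| = 8, |A ∩ B| = 5, |A ∖ B| = 3.
5 > 3, so the statement is true.

True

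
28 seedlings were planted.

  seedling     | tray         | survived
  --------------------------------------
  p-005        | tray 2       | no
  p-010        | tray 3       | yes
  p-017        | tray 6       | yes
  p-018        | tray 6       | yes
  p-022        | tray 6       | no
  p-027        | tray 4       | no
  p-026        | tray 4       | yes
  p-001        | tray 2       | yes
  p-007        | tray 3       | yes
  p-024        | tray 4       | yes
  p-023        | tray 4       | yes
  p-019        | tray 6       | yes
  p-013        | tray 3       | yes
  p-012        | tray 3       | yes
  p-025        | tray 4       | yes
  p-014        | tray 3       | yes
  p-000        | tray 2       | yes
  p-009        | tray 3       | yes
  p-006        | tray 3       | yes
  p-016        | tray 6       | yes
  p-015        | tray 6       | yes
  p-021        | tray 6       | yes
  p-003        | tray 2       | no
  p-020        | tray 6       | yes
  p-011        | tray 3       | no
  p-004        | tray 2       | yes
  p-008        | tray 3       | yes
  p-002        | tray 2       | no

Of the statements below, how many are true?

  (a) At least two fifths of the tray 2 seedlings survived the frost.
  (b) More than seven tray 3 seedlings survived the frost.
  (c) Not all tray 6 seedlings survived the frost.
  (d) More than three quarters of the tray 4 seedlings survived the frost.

4

(a) tray 2: |A| = 6, |A ∩ B| = 3; needs |A ∩ B| / |A| ≥ 2/5 — true.
(b) tray 3: |A| = 9, |A ∩ B| = 8; needs |A ∩ B| > 7 — true.
(c) tray 6: |A| = 8, |A ∩ B| = 7; needs A ⊄ B (|A ∖ B| ≥ 1) — true.
(d) tray 4: |A| = 5, |A ∩ B| = 4; needs |A ∩ B| / |A| > 3/4 — true.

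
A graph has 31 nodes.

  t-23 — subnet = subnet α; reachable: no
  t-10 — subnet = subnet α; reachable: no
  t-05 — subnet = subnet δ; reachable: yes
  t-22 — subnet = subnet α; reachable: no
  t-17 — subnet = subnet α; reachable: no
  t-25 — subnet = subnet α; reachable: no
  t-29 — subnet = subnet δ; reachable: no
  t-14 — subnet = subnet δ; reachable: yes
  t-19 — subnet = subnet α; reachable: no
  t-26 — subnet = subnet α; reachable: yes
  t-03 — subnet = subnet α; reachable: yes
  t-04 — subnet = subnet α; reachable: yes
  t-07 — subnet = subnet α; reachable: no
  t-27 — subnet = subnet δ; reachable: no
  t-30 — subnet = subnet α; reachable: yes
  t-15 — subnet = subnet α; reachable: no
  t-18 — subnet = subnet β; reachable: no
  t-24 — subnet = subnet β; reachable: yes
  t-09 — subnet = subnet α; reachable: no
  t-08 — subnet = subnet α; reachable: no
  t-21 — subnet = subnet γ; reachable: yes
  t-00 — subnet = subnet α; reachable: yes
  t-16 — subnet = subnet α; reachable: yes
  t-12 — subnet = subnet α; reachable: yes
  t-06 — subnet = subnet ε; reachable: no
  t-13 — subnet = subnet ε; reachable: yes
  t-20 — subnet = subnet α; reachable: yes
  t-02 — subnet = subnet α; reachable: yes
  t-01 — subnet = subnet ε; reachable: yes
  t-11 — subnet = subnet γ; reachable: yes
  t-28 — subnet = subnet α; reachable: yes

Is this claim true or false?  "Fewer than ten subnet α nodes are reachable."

'Fewer than ten subnet α nodes are reachable' holds iff |A ∩ B| < 10.
|A| = 20, |A ∩ B| = 10, |A ∖ B| = 10.
|A ∩ B| = 10, so the statement is false.

False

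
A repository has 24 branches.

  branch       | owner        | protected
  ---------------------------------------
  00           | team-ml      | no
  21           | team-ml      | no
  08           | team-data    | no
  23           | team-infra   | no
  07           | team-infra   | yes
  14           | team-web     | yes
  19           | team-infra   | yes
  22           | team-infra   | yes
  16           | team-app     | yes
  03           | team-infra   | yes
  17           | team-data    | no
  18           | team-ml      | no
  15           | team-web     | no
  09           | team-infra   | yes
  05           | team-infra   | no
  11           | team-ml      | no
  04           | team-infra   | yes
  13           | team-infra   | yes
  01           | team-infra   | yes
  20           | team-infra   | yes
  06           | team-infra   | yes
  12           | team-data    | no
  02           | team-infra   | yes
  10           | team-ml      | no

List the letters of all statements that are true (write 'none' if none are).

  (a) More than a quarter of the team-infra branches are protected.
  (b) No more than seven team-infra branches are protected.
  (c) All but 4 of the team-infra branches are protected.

(a)

|A| = 13, |A ∩ B| = 11, |A ∖ B| = 2.
(a) |A ∩ B| / |A| > 1/4: holds.
(b) |A ∩ B| ≤ 7: fails.
(c) |A ∖ B| = 4: fails.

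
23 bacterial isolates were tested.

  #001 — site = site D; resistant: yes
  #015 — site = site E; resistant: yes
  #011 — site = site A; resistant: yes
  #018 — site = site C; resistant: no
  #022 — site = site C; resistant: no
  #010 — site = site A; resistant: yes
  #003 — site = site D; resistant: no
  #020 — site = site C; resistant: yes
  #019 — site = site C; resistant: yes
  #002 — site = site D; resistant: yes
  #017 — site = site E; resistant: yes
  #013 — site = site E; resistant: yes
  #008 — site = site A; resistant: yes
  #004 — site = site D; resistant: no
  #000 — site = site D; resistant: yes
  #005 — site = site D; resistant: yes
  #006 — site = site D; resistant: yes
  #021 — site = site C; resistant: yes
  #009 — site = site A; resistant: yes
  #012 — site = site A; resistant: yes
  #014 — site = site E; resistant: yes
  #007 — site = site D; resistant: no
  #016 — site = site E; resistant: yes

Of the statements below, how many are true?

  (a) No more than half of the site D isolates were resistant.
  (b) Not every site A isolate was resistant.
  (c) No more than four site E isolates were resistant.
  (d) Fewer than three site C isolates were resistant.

0

(a) site D: |A| = 8, |A ∩ B| = 5; needs |A ∩ B| ≤ |A ∖ B| — false.
(b) site A: |A| = 5, |A ∩ B| = 5; needs A ⊄ B (|A ∖ B| ≥ 1) — false.
(c) site E: |A| = 5, |A ∩ B| = 5; needs |A ∩ B| ≤ 4 — false.
(d) site C: |A| = 5, |A ∩ B| = 3; needs |A ∩ B| < 3 — false.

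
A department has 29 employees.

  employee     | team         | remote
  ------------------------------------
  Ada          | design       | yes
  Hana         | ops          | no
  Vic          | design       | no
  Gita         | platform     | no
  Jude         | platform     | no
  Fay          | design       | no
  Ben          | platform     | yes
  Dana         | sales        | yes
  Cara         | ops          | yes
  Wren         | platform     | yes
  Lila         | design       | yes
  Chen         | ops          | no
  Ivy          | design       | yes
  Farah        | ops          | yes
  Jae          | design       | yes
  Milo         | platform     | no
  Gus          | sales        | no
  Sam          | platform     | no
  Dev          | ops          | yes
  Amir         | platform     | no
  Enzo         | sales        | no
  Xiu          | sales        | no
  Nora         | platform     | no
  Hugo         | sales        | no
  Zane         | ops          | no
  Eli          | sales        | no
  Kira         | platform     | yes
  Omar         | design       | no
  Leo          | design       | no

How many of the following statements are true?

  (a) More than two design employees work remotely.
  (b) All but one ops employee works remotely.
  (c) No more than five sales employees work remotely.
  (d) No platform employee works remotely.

2

(a) design: |A| = 8, |A ∩ B| = 4; needs |A ∩ B| > 2 — true.
(b) ops: |A| = 6, |A ∩ B| = 3; needs |A ∖ B| = 1 — false.
(c) sales: |A| = 6, |A ∩ B| = 1; needs |A ∩ B| ≤ 5 — true.
(d) platform: |A| = 9, |A ∩ B| = 3; needs A ∩ B = ∅ (|A ∩ B| = 0) — false.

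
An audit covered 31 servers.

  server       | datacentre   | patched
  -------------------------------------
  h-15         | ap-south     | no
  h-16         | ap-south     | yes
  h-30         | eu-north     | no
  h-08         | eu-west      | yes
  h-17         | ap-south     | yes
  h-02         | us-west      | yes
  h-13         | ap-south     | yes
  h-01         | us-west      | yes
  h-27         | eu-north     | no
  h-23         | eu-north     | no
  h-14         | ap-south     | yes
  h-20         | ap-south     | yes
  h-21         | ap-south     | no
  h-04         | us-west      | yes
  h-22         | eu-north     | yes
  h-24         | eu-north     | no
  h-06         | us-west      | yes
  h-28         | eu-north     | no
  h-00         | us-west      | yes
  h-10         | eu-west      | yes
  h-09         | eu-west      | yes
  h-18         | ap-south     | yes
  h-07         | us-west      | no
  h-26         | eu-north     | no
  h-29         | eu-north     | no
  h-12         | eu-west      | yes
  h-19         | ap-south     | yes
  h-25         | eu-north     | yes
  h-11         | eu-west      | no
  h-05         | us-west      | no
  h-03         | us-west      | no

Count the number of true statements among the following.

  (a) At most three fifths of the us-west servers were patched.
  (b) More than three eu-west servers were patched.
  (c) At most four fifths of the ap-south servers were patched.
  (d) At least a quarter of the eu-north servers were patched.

2

(a) us-west: |A| = 8, |A ∩ B| = 5; needs |A ∩ B| / |A| ≤ 3/5 — false.
(b) eu-west: |A| = 5, |A ∩ B| = 4; needs |A ∩ B| > 3 — true.
(c) ap-south: |A| = 9, |A ∩ B| = 7; needs |A ∩ B| / |A| ≤ 4/5 — true.
(d) eu-north: |A| = 9, |A ∩ B| = 2; needs |A ∩ B| / |A| ≥ 1/4 — false.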